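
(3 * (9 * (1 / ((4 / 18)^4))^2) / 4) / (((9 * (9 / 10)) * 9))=7971615 / 512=15569.56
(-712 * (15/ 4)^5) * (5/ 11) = -337921875/ 1408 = -240001.33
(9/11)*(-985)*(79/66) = -964.65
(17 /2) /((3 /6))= 17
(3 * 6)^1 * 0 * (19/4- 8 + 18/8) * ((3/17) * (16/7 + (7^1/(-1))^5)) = 0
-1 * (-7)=7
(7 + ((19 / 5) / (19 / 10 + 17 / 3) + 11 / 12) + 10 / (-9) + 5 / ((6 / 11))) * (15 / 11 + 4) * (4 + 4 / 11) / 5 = 2888404 / 37455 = 77.12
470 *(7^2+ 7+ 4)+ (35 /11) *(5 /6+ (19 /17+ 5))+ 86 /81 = 854992969 /30294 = 28223.18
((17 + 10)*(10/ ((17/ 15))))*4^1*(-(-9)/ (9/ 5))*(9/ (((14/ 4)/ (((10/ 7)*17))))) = 14580000/ 49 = 297551.02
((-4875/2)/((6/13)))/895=-4225/716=-5.90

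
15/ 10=3/ 2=1.50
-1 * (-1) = 1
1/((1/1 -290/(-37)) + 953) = 0.00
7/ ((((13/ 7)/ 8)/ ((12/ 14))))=336/ 13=25.85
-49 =-49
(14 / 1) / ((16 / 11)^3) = 9317 / 2048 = 4.55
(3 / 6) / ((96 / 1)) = 1 / 192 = 0.01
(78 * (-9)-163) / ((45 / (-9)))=173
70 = 70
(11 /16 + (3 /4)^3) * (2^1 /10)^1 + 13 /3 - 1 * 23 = -17707 /960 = -18.44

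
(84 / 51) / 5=28 / 85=0.33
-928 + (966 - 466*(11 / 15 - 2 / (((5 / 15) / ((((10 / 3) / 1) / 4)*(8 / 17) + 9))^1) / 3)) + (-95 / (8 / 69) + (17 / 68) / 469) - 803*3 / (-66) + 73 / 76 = 139389422489 / 18178440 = 7667.84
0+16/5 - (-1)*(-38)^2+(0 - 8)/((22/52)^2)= 848516/605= 1402.51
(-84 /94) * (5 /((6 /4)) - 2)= -56 /47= -1.19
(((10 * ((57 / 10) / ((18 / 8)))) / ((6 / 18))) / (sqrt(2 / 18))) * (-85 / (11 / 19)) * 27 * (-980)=9743101200 / 11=885736472.73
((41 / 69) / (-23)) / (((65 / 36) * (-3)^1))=164 / 34385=0.00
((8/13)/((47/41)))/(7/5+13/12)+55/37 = 5735305/3368443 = 1.70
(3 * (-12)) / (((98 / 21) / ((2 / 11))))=-1.40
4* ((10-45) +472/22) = -596/11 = -54.18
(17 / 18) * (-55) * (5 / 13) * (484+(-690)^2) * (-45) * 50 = 278503775000 / 13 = 21423367307.69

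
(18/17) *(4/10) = 36/85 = 0.42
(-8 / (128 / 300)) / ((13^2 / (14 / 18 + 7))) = -875 / 1014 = -0.86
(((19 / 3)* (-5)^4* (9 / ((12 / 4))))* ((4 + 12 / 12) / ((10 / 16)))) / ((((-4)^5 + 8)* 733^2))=-11875 / 68235703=-0.00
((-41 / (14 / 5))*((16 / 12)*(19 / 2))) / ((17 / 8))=-31160 / 357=-87.28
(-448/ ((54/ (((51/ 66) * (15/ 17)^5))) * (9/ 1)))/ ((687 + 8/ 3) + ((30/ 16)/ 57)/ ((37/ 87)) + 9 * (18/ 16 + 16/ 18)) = -2952600000/ 5486278421173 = -0.00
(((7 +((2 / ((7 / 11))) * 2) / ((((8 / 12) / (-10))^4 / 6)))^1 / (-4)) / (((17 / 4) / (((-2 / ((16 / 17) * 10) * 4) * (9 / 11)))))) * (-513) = -61706431233 / 1540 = -40069111.19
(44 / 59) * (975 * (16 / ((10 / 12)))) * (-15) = -12355200 / 59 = -209410.17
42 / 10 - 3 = 6 / 5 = 1.20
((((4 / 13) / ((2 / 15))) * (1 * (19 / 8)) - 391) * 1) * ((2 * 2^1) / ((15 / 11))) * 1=-220517 / 195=-1130.86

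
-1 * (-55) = 55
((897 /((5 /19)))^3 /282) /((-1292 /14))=-607940835957 /399500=-1521754.28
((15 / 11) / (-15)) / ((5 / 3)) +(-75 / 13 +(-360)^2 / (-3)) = -30892164 / 715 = -43205.82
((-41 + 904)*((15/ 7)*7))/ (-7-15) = -12945/ 22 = -588.41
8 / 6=4 / 3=1.33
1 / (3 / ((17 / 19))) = 17 / 57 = 0.30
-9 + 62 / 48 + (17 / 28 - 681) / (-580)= -318397 / 48720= -6.54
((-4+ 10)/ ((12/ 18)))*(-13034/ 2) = -58653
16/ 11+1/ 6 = 107/ 66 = 1.62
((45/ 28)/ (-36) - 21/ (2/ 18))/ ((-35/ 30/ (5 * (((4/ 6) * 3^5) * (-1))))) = -131250.99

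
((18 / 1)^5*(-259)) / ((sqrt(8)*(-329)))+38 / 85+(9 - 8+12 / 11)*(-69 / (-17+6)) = 525935.64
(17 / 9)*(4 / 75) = 68 / 675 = 0.10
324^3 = 34012224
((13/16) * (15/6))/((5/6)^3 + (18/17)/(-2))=29835/724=41.21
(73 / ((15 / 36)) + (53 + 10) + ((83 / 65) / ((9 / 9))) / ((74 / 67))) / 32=1151303 / 153920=7.48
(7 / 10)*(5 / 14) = 1 / 4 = 0.25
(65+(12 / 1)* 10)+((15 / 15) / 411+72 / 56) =535951 / 2877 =186.29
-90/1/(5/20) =-360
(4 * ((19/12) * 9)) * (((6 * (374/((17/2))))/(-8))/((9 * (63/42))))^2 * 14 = 4768.30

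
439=439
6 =6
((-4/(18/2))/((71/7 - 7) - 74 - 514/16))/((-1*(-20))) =56/259515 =0.00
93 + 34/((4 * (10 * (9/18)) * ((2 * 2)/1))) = 3737/40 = 93.42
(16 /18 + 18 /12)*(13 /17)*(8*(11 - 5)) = 4472 /51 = 87.69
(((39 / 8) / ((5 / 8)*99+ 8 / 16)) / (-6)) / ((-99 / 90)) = 0.01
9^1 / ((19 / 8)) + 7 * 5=737 / 19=38.79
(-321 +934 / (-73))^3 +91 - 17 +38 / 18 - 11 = -130211079385805 / 3501153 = -37190913.79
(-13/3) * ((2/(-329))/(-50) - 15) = 1603862/24675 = 65.00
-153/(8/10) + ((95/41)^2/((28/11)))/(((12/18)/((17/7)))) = -120961545/658952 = -183.57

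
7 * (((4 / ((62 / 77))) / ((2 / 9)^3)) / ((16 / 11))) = 4322241 / 1984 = 2178.55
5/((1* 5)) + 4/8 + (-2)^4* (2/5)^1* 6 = 399/10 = 39.90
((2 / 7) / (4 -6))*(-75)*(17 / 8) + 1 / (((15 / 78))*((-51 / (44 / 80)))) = 22.71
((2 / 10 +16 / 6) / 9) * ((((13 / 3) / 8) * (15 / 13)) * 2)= 43 / 108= 0.40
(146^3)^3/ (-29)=-30142252394633171456/ 29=-1039388013608040395.03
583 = 583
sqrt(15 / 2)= sqrt(30) / 2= 2.74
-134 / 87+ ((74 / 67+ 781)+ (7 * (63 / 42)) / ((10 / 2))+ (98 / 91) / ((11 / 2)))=6525506477 / 8335470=782.86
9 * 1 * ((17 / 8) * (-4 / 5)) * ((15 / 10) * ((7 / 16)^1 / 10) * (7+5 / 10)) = -9639 / 1280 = -7.53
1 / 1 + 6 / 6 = 2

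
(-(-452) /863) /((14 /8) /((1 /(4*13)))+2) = 452 /80259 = 0.01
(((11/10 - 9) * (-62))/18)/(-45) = -2449/4050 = -0.60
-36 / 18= -2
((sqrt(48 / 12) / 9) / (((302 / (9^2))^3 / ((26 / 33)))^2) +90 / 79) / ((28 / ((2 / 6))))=344253109880010957 / 25381785155669635616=0.01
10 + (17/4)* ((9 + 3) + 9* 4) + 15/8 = 1727/8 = 215.88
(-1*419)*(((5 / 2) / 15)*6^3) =-15084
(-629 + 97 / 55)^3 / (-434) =20528241956996 / 36103375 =568596.20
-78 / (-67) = 78 / 67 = 1.16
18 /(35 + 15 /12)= 72 /145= 0.50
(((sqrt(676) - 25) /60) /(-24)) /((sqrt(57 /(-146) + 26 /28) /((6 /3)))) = -sqrt(5621) /39600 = -0.00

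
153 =153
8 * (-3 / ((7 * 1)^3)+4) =10952 / 343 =31.93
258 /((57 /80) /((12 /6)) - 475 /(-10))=5.39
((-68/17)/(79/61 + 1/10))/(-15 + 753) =-1220/314019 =-0.00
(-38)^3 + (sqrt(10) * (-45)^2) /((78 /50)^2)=-54872 + 140625 * sqrt(10) /169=-52240.67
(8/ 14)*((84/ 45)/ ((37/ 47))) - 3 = -913/ 555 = -1.65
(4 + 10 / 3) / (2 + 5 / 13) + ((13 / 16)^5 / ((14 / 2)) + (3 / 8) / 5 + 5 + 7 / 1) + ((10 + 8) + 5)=130383901421 / 3413114880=38.20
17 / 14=1.21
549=549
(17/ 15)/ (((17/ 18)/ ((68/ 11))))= 408/ 55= 7.42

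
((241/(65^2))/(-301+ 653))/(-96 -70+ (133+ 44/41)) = -9881/1946744800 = -0.00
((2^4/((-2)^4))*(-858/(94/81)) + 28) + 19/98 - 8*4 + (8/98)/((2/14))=-3420301/4606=-742.58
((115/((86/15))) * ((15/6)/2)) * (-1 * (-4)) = 8625/86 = 100.29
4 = 4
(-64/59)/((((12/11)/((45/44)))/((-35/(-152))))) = -525/2242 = -0.23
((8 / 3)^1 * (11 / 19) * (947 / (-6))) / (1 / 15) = -208340 / 57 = -3655.09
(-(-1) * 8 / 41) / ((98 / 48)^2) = 4608 / 98441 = 0.05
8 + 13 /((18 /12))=50 /3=16.67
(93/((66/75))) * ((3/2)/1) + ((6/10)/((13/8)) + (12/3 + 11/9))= 4224299/25740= 164.11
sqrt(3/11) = sqrt(33)/11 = 0.52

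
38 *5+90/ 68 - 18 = 5893/ 34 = 173.32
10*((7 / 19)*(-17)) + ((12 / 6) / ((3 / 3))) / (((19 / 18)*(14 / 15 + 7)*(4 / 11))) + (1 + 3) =-6899 / 119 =-57.97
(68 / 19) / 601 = 68 / 11419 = 0.01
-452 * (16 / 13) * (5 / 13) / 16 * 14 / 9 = -31640 / 1521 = -20.80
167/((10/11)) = 1837/10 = 183.70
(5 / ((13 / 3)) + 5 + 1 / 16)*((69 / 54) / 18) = 9913 / 22464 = 0.44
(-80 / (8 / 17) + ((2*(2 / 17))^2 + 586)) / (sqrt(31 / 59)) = 120240*sqrt(1829) / 8959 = 573.98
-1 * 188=-188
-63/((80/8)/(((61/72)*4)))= -427/20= -21.35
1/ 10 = 0.10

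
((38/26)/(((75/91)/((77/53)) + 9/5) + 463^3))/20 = 10241/13909294310332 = 0.00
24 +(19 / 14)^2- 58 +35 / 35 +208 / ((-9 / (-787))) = 32029453 / 1764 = 18157.29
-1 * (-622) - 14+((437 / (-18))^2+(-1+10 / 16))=1197.04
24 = 24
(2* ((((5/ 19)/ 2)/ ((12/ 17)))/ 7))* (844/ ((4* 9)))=17935/ 14364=1.25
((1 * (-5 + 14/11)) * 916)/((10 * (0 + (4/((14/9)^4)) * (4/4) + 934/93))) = -16771983816/526916995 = -31.83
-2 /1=-2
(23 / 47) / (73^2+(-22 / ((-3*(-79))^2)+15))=1291887 / 14107854358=0.00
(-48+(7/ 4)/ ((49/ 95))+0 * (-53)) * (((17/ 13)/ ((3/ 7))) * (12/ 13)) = -21233/ 169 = -125.64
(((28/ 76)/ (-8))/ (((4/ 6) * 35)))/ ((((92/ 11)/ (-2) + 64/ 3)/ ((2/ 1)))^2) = -3267/ 121735280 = -0.00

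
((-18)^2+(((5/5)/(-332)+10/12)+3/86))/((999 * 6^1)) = 13913327/256711032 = 0.05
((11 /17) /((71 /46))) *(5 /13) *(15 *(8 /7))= 303600 /109837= 2.76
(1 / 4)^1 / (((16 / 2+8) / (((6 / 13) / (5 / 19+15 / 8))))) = 57 / 16900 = 0.00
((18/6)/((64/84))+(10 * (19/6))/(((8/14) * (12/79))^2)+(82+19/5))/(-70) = -148360603/2419200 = -61.33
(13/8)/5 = 13/40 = 0.32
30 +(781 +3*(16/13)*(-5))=10303/13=792.54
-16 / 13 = -1.23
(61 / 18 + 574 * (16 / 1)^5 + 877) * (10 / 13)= 54169515395 / 117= 462987311.07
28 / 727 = 0.04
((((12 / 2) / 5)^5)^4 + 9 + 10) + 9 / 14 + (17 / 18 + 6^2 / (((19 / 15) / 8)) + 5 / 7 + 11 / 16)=525468512893060725727 / 1826477050781250000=287.70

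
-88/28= -22/7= -3.14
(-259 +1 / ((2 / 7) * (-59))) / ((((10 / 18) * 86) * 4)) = -275121 / 202960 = -1.36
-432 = -432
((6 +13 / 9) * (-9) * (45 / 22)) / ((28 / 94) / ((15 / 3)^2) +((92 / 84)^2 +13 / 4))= -3124595250 / 101719981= -30.72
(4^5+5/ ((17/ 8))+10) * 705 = 12420690/ 17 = 730628.82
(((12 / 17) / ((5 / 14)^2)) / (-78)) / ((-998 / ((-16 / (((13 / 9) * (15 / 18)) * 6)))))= -28224 / 179203375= -0.00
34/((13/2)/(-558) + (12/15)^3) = 4743000/69799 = 67.95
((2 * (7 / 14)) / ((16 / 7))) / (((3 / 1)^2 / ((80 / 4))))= 35 / 36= 0.97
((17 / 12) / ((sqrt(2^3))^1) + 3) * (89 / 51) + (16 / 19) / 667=89 * sqrt(2) / 144 + 1128169 / 215441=6.11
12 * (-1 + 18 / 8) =15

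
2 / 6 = 1 / 3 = 0.33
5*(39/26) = 15/2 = 7.50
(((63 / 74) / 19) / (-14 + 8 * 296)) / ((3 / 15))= 315 / 3309724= 0.00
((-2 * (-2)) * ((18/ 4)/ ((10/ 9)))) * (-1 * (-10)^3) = 16200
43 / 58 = 0.74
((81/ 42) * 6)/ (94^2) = 81/ 61852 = 0.00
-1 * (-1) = 1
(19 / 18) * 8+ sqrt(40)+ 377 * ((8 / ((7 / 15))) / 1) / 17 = 2 * sqrt(10)+ 416204 / 1071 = 394.94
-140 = -140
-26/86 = -13/43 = -0.30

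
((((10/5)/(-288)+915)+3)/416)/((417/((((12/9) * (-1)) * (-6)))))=132191/3122496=0.04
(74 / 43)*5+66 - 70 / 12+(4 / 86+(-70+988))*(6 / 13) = 1651795 / 3354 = 492.49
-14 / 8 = -7 / 4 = -1.75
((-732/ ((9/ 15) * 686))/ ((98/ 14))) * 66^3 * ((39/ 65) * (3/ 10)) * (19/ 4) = -749717694/ 12005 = -62450.45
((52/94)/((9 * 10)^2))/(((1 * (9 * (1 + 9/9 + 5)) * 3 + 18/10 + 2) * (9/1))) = 13/330295320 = 0.00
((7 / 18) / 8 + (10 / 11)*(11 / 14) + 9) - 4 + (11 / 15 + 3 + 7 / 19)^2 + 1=214578257 / 9097200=23.59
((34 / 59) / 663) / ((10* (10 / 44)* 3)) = 22 / 172575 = 0.00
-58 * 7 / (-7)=58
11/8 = 1.38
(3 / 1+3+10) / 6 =8 / 3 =2.67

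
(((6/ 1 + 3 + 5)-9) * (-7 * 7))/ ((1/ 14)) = -3430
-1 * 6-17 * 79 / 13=-1421 / 13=-109.31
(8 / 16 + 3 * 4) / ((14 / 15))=375 / 28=13.39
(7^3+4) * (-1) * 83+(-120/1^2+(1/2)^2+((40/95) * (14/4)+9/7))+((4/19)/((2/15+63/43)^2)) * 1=-16352939787731/565495252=-28917.91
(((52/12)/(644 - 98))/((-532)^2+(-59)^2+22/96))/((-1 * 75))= -0.00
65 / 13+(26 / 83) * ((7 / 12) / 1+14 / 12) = 921 / 166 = 5.55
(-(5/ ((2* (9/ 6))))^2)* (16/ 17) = -400/ 153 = -2.61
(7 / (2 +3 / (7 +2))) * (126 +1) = 381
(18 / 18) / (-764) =-1 / 764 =-0.00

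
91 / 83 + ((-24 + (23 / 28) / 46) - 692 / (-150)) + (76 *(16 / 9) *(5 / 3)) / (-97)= -6267302591 / 304327800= -20.59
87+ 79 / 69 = 6082 / 69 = 88.14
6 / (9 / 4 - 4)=-24 / 7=-3.43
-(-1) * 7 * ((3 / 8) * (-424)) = -1113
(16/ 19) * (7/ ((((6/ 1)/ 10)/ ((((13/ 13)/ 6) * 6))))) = 560/ 57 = 9.82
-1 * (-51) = 51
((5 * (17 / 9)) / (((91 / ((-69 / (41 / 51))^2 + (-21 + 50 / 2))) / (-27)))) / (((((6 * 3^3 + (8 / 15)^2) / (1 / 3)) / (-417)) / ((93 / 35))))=1837912065422625 / 39099081658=47006.53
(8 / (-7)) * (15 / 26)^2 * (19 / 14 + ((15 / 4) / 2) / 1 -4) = 9675 / 33124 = 0.29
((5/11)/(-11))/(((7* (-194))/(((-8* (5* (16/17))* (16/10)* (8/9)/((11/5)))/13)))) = -102400/1797556761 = -0.00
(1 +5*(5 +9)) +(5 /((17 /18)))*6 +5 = 1832 /17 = 107.76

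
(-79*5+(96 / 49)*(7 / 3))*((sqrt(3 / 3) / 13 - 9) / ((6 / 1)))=52838 / 91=580.64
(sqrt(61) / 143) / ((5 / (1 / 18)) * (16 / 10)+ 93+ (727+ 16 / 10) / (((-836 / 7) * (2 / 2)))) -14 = -14+ 380 * sqrt(61) / 12547067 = -14.00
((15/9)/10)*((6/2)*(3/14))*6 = 9/14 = 0.64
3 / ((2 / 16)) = 24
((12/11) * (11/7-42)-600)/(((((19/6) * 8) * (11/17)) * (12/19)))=-210783/3388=-62.21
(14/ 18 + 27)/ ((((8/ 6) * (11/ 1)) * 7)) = 125/ 462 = 0.27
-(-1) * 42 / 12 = 7 / 2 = 3.50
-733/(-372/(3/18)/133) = 43.68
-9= -9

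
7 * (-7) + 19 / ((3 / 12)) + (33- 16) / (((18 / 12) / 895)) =30511 / 3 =10170.33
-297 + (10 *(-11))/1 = -407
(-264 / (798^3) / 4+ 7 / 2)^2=87872079432927001 / 7173231506484624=12.25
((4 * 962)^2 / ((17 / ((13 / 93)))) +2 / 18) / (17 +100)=577477583 / 554931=1040.63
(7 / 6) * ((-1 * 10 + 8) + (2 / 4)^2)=-49 / 24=-2.04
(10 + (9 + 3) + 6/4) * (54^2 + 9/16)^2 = 102348244575/512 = 199898915.19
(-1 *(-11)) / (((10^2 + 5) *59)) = 0.00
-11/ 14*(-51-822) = 9603/ 14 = 685.93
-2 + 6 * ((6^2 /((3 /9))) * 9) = 5830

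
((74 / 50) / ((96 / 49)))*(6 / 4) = 1813 / 1600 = 1.13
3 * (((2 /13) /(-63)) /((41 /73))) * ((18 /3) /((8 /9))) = -657 /7462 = -0.09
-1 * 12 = -12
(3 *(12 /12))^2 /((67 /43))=387 /67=5.78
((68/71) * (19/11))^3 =2156689088/476379541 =4.53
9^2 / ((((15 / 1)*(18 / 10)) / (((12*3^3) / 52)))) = 243 / 13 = 18.69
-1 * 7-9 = -16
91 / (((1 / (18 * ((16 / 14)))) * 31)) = 1872 / 31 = 60.39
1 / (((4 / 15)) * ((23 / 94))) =705 / 46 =15.33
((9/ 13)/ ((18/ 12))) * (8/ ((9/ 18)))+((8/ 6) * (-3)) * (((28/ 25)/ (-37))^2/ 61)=5010499232/ 678510625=7.38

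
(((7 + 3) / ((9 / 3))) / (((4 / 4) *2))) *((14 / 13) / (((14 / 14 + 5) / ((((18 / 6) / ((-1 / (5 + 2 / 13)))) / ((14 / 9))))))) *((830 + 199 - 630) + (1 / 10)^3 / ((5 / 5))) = -80199201 / 67600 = -1186.38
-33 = -33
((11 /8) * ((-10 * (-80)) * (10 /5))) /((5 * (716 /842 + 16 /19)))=1759780 /6769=259.98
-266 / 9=-29.56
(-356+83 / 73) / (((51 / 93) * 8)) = -803055 / 9928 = -80.89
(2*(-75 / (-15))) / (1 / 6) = 60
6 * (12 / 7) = 72 / 7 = 10.29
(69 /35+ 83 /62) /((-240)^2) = 7183 /124992000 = 0.00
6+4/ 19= 118/ 19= 6.21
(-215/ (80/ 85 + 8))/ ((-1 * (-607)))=-3655/ 92264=-0.04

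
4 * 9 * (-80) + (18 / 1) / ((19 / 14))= -54468 / 19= -2866.74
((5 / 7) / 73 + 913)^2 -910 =217429416194 / 261121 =832676.87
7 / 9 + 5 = 5.78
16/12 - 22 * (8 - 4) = -86.67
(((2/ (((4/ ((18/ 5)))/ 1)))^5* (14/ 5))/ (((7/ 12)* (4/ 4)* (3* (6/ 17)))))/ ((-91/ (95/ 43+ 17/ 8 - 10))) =652156839/ 122281250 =5.33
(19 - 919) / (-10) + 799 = 889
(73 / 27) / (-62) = -73 / 1674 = -0.04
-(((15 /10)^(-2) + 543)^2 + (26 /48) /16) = -3062001119 /10368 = -295331.90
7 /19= 0.37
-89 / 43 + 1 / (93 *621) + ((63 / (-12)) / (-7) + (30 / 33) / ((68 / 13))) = -2128685663 / 1857567492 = -1.15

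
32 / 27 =1.19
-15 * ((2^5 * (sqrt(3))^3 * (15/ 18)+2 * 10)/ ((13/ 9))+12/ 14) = -1659.48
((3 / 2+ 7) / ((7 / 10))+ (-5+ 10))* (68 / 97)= 8160 / 679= 12.02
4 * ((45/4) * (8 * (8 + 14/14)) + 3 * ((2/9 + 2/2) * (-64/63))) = 609544/189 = 3225.10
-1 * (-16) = 16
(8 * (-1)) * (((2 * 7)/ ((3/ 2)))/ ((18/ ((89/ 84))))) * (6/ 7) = -3.77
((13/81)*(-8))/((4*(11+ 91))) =-0.00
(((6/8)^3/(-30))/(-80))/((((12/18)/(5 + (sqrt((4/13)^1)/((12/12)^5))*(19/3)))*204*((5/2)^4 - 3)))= 57*sqrt(13)/1632217600 + 9/50222080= 0.00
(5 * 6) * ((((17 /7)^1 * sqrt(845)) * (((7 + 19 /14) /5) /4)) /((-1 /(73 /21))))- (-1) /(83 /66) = 66 /83- 1887561 * sqrt(5) /1372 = -3075.53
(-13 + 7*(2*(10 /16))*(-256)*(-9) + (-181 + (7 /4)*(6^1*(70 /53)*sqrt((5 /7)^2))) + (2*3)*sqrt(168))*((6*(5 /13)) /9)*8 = 320*sqrt(42) /13 + 84697840 /2067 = 41135.74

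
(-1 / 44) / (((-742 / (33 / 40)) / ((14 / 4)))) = 3 / 33920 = 0.00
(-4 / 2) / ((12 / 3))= -1 / 2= -0.50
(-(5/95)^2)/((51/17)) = -1/1083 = -0.00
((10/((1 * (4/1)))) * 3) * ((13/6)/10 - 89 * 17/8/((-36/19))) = 144047/192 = 750.24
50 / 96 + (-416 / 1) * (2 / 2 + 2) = -59879 / 48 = -1247.48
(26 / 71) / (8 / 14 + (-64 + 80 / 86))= -3913 / 667826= -0.01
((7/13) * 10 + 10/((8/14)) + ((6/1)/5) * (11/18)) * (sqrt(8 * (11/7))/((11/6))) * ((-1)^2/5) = 18422 * sqrt(154)/25025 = 9.14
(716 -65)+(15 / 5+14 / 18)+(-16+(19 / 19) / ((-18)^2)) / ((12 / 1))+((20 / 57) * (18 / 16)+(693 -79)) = 93657835 / 73872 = 1267.84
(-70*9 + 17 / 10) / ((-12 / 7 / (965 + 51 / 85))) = 53085067 / 150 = 353900.45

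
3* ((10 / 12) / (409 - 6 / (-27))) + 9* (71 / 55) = 4709349 / 405130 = 11.62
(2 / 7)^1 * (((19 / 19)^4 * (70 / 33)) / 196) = 5 / 1617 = 0.00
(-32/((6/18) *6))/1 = -16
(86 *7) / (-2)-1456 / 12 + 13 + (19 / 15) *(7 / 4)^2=-97309 / 240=-405.45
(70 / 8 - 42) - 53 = -345 / 4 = -86.25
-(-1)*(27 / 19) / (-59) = -0.02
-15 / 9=-5 / 3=-1.67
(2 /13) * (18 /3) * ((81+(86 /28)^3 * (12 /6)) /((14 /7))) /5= 571917 /44590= 12.83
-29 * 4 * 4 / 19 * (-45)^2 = -939600 / 19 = -49452.63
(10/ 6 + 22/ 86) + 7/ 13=4127/ 1677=2.46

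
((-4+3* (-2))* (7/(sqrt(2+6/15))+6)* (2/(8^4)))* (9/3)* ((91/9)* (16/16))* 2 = -455/256- 3185* sqrt(15)/9216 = -3.12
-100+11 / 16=-1589 / 16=-99.31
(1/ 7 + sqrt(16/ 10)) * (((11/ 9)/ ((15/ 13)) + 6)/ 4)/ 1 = 953/ 3780 + 953 * sqrt(10)/ 1350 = 2.48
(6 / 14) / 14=0.03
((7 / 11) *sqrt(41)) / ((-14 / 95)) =-95 *sqrt(41) / 22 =-27.65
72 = 72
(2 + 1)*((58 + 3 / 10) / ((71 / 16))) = 13992 / 355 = 39.41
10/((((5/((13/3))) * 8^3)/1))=13/768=0.02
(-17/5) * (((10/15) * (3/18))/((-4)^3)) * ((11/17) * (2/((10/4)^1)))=11/3600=0.00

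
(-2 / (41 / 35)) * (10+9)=-1330 / 41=-32.44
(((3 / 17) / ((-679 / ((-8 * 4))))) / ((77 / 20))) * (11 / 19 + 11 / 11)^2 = 0.01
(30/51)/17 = 10/289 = 0.03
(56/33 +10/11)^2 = 7396/1089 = 6.79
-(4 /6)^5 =-32 /243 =-0.13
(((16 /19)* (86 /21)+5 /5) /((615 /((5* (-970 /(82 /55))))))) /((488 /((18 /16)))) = -47348125 /872828992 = -0.05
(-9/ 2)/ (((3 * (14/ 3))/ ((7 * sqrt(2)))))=-9 * sqrt(2)/ 4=-3.18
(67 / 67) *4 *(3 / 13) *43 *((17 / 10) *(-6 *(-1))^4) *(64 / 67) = 363792384 / 4355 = 83534.42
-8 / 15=-0.53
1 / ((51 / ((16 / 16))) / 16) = 16 / 51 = 0.31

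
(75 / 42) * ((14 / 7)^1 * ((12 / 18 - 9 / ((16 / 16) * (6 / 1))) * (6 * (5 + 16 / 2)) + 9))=-200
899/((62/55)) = 1595/2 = 797.50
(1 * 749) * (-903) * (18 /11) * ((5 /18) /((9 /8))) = -9017960 /33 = -273271.52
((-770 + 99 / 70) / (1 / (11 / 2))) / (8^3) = -591811 / 71680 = -8.26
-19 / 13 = -1.46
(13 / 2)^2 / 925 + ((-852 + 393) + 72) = -1431731 / 3700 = -386.95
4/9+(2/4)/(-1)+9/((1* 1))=161/18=8.94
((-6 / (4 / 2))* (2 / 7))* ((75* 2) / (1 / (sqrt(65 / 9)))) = -300* sqrt(65) / 7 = -345.53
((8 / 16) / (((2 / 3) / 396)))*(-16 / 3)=-1584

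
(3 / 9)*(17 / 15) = 17 / 45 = 0.38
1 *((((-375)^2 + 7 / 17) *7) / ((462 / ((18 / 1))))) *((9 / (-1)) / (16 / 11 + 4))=-5378922 / 85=-63281.44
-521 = -521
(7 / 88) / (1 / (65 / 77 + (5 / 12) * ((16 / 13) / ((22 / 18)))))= 115 / 1144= 0.10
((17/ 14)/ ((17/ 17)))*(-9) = -153/ 14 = -10.93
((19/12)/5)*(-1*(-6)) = 19/10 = 1.90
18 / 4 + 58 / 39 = 467 / 78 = 5.99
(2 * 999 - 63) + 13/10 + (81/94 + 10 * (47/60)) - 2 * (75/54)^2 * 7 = 36508918/19035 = 1917.99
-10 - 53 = -63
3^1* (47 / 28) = 141 / 28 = 5.04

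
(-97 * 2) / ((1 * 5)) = -194 / 5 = -38.80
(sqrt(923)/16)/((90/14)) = 0.30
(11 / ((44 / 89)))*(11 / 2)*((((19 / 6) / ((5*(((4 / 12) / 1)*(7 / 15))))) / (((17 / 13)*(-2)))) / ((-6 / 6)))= 725439 / 3808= 190.50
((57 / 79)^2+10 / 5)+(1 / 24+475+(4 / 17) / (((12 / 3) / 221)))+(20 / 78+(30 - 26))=321168983 / 649064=494.82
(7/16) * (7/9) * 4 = 49/36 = 1.36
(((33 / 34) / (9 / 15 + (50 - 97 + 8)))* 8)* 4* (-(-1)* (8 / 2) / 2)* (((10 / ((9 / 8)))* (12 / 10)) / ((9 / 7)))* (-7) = 43120 / 459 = 93.94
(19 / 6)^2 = 361 / 36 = 10.03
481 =481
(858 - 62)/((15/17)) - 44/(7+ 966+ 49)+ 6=6960512/7665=908.09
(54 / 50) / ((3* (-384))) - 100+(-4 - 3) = -342403 / 3200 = -107.00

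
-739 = -739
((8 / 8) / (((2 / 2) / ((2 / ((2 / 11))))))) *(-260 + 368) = 1188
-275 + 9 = -266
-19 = -19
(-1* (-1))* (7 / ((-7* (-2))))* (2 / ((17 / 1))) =1 / 17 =0.06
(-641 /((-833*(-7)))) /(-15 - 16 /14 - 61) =641 /449820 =0.00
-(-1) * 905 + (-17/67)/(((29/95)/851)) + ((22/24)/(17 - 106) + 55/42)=2890030159/14525868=198.96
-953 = -953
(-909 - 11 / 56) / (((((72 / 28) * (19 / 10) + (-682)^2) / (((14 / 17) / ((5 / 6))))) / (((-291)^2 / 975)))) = -355067433 / 2116336430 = -0.17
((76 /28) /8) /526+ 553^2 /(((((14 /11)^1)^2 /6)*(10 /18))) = 300294302711 /147280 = 2038934.70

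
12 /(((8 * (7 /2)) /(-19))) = -57 /7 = -8.14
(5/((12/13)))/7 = 65/84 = 0.77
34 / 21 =1.62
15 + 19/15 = 244/15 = 16.27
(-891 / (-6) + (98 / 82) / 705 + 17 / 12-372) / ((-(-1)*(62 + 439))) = -25677079 / 57925620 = -0.44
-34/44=-17/22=-0.77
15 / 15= 1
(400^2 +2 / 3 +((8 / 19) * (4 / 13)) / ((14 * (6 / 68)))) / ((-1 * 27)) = -30737926 / 5187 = -5925.95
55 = 55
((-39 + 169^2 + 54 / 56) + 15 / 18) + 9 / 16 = 9584185 / 336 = 28524.36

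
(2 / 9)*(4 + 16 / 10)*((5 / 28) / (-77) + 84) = 362198 / 3465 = 104.53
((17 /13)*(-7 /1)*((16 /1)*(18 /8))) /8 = -1071 /26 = -41.19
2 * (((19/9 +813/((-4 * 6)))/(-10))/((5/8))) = 2287/225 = 10.16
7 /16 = 0.44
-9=-9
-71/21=-3.38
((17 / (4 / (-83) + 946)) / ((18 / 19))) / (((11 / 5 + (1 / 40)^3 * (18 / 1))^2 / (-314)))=-2155014656000000 / 1751523504931953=-1.23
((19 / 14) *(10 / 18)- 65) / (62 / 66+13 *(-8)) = 89045 / 142842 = 0.62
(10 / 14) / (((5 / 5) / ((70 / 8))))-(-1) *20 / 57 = 1505 / 228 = 6.60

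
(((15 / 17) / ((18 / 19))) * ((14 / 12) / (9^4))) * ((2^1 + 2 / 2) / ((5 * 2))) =133 / 2676888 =0.00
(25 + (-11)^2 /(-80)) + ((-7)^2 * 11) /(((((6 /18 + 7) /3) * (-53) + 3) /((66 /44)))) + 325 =31172061 /91120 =342.10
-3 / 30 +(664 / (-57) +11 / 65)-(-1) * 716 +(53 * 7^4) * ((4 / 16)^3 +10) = 302380818061 / 237120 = 1275222.75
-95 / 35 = -19 / 7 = -2.71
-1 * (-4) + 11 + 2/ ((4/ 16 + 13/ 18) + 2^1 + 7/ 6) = 15.48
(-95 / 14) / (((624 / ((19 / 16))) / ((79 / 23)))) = -142595 / 3214848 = -0.04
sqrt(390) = 19.75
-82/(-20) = 41/10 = 4.10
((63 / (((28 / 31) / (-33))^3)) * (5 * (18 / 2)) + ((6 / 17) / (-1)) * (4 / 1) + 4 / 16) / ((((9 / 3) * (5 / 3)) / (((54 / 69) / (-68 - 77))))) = 66339677940579 / 444488800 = 149249.38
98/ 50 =49/ 25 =1.96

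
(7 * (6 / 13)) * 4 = 168 / 13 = 12.92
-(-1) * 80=80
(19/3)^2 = 40.11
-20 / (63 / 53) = -16.83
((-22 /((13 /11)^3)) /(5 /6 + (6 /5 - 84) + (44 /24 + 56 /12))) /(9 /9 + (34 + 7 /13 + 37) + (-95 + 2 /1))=-219615 /25443964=-0.01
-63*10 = -630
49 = 49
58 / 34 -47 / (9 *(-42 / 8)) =8677 / 3213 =2.70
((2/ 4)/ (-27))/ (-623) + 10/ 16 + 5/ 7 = 25747/ 19224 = 1.34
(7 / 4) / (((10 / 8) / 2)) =14 / 5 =2.80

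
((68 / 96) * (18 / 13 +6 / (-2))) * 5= -595 / 104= -5.72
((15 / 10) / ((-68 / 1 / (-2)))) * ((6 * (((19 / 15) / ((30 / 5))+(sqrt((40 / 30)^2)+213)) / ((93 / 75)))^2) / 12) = 9320937025 / 14115168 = 660.35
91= 91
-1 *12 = -12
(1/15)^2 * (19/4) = 19/900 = 0.02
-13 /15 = -0.87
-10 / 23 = -0.43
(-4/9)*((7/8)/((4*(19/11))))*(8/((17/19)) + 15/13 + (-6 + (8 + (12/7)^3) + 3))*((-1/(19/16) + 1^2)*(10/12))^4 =-0.00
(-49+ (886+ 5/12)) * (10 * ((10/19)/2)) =251225/114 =2203.73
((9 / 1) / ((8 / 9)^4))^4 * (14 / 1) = 85103658213398501607 / 140737488355328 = 604697.86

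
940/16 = 235/4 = 58.75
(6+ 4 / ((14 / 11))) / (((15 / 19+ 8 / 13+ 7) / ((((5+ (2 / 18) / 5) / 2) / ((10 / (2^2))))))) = 893152 / 817425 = 1.09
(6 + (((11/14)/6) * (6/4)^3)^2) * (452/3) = 11708947/12544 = 933.43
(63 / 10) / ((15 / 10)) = 21 / 5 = 4.20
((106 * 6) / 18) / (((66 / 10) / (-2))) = -10.71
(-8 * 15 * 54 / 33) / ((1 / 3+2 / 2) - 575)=6480 / 18931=0.34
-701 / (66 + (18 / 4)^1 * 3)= -1402 / 159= -8.82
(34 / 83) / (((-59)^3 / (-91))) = 3094 / 17046457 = 0.00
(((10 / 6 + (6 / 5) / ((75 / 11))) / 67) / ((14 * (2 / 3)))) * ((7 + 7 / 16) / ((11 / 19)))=223193 / 5896000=0.04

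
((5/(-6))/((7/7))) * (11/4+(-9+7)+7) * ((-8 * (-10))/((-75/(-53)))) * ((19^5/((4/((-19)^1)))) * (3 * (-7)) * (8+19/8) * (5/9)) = -224545991113115/432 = -519782386835.91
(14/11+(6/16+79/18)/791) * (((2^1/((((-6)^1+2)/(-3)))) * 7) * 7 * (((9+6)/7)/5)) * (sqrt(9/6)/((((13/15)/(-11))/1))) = -12016515 * sqrt(6)/47008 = -626.16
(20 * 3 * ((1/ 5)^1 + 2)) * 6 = 792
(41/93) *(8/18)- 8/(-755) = 130516/631935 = 0.21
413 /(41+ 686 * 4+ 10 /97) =40061 /270155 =0.15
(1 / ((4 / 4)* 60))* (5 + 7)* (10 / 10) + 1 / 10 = 3 / 10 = 0.30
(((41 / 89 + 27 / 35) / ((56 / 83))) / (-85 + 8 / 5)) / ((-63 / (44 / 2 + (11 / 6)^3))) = 138411713 / 14140943712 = 0.01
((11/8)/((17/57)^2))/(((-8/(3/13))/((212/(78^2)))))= -631389/40635712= -0.02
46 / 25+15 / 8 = 743 / 200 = 3.72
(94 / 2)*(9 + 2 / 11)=431.55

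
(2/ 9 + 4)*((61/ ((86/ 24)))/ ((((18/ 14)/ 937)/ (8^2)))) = 3892163072/ 1161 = 3352422.97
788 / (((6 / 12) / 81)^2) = 20680272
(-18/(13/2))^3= -46656/2197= -21.24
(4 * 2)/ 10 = 4/ 5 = 0.80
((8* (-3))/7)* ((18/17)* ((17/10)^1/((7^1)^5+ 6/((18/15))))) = -6/16345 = -0.00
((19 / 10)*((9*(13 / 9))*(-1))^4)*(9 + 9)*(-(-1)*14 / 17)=68375034 / 85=804412.16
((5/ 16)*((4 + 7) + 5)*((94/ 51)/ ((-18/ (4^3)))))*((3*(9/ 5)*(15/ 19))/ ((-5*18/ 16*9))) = 24064/ 8721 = 2.76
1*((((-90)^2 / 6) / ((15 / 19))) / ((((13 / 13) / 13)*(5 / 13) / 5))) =288990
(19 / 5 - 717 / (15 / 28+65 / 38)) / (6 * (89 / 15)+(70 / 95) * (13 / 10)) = -29963 / 3473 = -8.63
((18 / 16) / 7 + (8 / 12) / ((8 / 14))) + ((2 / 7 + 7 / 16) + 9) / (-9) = 83 / 336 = 0.25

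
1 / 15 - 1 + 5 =61 / 15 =4.07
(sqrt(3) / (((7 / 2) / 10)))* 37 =740* sqrt(3) / 7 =183.10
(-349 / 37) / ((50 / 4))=-698 / 925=-0.75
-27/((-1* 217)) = 27/217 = 0.12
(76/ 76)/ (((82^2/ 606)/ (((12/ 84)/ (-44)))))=-303/ 1035496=-0.00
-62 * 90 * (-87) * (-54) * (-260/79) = 6815858400/79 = 86276688.61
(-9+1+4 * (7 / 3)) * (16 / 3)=64 / 9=7.11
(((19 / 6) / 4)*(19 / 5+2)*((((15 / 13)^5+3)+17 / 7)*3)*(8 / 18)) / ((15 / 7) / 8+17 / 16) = 85624337672 / 2489519565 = 34.39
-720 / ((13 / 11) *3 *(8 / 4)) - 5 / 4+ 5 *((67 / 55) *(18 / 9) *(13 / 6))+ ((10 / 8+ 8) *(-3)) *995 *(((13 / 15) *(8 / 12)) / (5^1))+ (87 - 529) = -31823459 / 8580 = -3709.03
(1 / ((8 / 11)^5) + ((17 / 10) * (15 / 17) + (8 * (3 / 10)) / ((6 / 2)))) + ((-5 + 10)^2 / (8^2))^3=9534821 / 1310720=7.27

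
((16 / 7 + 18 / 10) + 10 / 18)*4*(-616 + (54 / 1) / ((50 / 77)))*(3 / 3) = -11128744 / 1125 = -9892.22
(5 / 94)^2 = 25 / 8836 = 0.00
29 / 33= 0.88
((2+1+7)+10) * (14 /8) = 35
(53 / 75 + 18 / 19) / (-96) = -2357 / 136800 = -0.02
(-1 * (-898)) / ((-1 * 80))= -449 / 40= -11.22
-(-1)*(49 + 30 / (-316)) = 7727 / 158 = 48.91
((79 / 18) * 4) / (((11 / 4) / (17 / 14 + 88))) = 394684 / 693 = 569.53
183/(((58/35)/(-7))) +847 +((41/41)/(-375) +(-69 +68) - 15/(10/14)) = 1130567/21750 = 51.98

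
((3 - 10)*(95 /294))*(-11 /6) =1045 /252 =4.15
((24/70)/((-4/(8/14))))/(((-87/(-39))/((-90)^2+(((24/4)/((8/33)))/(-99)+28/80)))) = -6318078/35525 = -177.85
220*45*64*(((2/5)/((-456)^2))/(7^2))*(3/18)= 220/53067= 0.00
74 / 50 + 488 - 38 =11287 / 25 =451.48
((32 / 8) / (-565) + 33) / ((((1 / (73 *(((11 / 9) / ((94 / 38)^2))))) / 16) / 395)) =6830288179792 / 2246553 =3040341.44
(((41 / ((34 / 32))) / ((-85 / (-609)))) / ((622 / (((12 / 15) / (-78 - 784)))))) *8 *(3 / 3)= -3196032 / 968446225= -0.00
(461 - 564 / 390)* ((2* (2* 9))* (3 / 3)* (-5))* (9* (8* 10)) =-774256320 / 13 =-59558178.46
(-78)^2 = 6084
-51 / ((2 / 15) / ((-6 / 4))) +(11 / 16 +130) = 11271 / 16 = 704.44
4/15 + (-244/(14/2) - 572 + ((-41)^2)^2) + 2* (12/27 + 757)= 890400829/315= 2826669.30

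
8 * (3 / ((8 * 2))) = 1.50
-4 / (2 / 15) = -30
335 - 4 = 331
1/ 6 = 0.17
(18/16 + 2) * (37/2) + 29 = 1389/16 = 86.81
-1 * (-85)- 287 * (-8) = 2381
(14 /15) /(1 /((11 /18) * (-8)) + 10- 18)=-616 /5415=-0.11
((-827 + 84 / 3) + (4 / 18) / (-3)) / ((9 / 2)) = -43150 / 243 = -177.57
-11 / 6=-1.83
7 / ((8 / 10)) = 35 / 4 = 8.75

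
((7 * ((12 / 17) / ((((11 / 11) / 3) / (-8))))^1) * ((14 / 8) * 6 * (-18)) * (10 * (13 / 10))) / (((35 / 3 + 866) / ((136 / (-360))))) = -1651104 / 13165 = -125.42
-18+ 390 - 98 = 274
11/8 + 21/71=1.67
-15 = -15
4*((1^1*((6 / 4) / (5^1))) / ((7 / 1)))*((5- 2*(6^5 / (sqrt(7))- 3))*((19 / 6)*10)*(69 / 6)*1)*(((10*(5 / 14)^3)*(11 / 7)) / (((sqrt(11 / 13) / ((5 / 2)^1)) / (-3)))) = -45065625*sqrt(143) / 134456 + 7964325000*sqrt(1001) / 117649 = 2137786.32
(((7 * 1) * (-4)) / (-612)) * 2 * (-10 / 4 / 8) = -35 / 1224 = -0.03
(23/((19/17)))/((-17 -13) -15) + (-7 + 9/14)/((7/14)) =-78832/5985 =-13.17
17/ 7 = 2.43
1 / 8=0.12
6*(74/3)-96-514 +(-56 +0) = -518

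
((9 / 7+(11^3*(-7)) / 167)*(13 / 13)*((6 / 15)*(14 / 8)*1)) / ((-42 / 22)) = 350438 / 17535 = 19.99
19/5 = 3.80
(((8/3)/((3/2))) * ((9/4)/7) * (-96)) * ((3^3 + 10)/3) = -4736/7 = -676.57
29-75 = -46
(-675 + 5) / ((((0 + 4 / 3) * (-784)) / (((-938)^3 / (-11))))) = 2115867705 / 44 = 48087902.39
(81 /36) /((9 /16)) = 4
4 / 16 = 1 / 4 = 0.25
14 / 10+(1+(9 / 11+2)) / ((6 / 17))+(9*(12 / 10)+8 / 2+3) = 1651 / 55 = 30.02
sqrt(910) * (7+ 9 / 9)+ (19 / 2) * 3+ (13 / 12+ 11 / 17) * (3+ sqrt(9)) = 661 / 17+ 8 * sqrt(910) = 280.21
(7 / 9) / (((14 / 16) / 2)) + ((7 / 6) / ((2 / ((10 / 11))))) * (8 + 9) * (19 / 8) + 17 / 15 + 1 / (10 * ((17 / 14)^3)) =948569351 / 38910960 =24.38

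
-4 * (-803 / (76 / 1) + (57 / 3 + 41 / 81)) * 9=-55037 / 171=-321.85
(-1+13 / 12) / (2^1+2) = 1 / 48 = 0.02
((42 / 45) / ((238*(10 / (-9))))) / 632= -3 / 537200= -0.00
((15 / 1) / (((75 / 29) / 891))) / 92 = 56.17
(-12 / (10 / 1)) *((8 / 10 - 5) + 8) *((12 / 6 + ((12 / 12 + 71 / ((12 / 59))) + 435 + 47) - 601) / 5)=-53143 / 250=-212.57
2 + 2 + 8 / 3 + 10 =50 / 3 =16.67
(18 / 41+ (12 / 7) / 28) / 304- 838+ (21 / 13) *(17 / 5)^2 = -162627066191 / 198489200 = -819.32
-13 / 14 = -0.93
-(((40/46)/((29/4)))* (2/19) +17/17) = -12833/12673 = -1.01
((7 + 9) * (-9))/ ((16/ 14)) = -126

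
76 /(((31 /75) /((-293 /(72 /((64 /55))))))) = -890720 /1023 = -870.69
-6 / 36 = -1 / 6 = -0.17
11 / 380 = 0.03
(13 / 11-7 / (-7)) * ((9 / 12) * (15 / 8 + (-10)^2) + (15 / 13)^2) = 1261215 / 7436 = 169.61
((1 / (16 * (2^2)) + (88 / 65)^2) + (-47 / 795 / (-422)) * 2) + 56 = 524784085069 / 9071649600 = 57.85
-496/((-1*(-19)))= -496/19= -26.11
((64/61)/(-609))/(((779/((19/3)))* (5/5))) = -64/4569327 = -0.00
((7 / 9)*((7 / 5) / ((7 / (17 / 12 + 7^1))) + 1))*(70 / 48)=7889 / 2592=3.04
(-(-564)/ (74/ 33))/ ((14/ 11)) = 51183/ 259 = 197.62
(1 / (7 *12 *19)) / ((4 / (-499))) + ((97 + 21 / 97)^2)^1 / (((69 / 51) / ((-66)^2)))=1827785463983309 / 60067056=30429083.52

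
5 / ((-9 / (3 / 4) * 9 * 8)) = -5 / 864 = -0.01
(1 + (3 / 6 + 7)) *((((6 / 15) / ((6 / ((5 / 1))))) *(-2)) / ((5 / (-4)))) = 68 / 15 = 4.53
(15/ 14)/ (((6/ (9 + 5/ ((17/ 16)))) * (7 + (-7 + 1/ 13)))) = 15145/ 476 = 31.82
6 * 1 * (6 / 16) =9 / 4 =2.25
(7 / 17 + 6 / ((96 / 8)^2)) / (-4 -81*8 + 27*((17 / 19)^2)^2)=-4821877 / 6749480760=-0.00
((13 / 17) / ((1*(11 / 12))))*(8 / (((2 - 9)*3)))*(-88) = 3328 / 119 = 27.97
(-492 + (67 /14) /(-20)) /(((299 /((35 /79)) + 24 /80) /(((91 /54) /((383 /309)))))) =-1291852471 /1303324488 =-0.99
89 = 89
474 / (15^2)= 158 / 75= 2.11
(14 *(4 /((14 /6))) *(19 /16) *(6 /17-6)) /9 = -304 /17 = -17.88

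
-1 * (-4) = 4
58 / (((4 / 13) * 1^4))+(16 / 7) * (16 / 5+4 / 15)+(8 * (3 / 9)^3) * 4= 373481 / 1890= 197.61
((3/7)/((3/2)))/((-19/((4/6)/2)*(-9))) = 2/3591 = 0.00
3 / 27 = 1 / 9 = 0.11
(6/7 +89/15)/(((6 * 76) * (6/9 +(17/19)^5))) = 92918873/7737885960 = 0.01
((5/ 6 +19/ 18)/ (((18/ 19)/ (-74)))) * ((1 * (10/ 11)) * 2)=-239020/ 891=-268.26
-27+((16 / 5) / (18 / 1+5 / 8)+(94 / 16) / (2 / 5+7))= -5741077 / 220520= -26.03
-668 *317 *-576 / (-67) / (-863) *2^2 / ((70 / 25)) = 1219714560 / 404747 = 3013.52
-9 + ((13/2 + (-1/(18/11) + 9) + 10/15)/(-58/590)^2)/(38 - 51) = -13069073/98397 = -132.82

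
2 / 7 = 0.29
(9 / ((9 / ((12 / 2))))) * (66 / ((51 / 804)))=106128 / 17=6242.82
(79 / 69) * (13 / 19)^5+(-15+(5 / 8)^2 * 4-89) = -279555197657 / 2733613296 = -102.27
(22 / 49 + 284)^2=194267844 / 2401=80911.22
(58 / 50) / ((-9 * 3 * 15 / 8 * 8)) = -29 / 10125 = -0.00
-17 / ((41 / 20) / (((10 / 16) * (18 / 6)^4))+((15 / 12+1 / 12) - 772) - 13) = 34425 / 1586843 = 0.02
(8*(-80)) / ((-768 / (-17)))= -14.17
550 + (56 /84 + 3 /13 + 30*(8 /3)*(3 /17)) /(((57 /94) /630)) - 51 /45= 1017128867 /62985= 16148.75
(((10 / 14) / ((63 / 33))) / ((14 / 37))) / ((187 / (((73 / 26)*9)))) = 40515 / 303212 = 0.13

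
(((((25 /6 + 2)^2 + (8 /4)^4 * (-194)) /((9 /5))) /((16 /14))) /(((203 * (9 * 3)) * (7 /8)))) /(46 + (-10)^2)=-551875 /259273224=-0.00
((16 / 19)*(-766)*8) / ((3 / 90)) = -2941440 / 19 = -154812.63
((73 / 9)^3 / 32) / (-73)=-5329 / 23328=-0.23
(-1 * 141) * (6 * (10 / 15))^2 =-2256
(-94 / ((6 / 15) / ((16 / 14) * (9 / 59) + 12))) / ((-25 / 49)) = 1654212 / 295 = 5607.50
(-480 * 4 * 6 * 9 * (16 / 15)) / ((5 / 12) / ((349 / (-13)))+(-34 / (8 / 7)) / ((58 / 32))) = 13431619584 / 1995373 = 6731.38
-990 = -990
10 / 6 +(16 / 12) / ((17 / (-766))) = -993 / 17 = -58.41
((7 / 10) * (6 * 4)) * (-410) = -6888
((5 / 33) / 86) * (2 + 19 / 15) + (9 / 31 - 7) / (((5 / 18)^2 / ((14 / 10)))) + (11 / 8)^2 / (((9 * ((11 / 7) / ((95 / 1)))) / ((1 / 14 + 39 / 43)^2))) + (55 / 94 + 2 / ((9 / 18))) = -6272457198825581 / 59741988768000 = -104.99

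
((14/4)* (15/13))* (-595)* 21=-1311975/26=-50460.58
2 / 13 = 0.15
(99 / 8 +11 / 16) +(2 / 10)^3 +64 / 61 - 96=-9989399 / 122000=-81.88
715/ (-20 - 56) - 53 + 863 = 60845/ 76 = 800.59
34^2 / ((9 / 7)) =8092 / 9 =899.11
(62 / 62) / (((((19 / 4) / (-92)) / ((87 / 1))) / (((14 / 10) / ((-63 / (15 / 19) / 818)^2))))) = -35704456640 / 144039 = -247880.48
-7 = -7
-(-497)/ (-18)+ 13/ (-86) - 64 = -35512/ 387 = -91.76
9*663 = 5967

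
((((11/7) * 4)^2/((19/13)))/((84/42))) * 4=50336/931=54.07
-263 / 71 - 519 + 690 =11878 / 71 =167.30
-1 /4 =-0.25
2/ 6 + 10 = 31/ 3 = 10.33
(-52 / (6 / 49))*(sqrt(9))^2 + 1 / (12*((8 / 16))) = -22931 / 6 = -3821.83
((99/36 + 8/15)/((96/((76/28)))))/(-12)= -3743/483840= -0.01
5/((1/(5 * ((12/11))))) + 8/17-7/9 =45383/1683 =26.97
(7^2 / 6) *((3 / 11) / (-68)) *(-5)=245 / 1496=0.16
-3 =-3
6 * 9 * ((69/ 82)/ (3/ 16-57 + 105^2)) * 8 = 0.03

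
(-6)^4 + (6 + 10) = 1312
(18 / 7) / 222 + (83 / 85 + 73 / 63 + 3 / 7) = 510268 / 198135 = 2.58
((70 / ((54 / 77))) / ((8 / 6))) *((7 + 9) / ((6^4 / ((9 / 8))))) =2695 / 2592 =1.04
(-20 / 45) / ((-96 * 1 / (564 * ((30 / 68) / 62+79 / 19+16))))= 37959503 / 720936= 52.65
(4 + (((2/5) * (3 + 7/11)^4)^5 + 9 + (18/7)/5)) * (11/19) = 39406497057702587603100884352073/40670795148195673283515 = 968913858.56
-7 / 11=-0.64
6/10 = 3/5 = 0.60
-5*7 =-35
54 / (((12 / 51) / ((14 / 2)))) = 3213 / 2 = 1606.50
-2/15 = -0.13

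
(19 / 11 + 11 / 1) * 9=1260 / 11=114.55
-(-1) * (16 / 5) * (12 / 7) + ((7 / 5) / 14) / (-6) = 2297 / 420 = 5.47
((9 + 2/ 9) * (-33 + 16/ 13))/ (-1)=34279/ 117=292.98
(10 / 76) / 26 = 5 / 988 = 0.01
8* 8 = 64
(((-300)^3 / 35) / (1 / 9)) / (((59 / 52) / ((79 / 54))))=-3697200000 / 413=-8952058.11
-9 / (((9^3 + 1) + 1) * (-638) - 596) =1 / 51886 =0.00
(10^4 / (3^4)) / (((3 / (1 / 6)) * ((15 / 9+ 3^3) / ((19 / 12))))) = 11875 / 31347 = 0.38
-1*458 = -458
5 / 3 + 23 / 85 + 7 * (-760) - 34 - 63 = -1380841 / 255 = -5415.06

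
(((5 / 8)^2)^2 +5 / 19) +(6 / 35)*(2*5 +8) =3.50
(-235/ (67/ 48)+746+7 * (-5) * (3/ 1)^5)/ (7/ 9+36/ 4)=-4780197/ 5896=-810.75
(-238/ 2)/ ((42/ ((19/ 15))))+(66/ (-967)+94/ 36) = -45518/ 43515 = -1.05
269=269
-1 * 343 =-343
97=97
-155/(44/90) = -6975/22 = -317.05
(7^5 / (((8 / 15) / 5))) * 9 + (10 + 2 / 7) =79413651 / 56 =1418100.91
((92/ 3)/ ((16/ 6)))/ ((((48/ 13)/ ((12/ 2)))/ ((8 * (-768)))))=-114816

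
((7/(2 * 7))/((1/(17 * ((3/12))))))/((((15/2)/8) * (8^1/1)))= 0.28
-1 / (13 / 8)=-8 / 13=-0.62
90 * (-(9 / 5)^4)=-118098 / 125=-944.78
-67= -67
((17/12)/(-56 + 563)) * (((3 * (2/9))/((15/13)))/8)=17/84240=0.00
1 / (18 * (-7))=-1 / 126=-0.01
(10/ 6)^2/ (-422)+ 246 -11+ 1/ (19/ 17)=17022161/ 72162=235.89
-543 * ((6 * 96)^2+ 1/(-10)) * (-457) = 823305213609/10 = 82330521360.90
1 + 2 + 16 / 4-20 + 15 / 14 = -167 / 14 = -11.93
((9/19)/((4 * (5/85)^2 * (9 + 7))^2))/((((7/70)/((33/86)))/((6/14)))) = 372086055/23425024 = 15.88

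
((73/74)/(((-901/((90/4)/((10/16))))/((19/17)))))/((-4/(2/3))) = 4161/566729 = 0.01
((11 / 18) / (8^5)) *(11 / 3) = 121 / 1769472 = 0.00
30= 30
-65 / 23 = -2.83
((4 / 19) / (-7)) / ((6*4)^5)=-1 / 264757248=-0.00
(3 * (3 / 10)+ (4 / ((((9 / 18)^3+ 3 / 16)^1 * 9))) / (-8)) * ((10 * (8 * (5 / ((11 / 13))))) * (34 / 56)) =143650 / 693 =207.29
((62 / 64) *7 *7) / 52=1519 / 1664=0.91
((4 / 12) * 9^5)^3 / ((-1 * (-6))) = 2541865828329 / 2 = 1270932914164.50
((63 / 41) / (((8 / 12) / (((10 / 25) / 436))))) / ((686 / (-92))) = -621 / 2189810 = -0.00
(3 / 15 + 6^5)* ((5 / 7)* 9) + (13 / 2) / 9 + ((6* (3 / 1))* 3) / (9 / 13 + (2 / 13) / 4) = 119854351 / 2394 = 50064.47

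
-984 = -984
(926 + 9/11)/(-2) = -10195/22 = -463.41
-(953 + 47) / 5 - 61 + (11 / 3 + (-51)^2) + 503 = 8540 / 3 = 2846.67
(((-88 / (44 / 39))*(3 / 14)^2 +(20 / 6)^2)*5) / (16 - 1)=2.51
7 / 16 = 0.44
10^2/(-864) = -25/216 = -0.12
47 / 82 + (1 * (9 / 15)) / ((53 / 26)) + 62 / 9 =1516919 / 195570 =7.76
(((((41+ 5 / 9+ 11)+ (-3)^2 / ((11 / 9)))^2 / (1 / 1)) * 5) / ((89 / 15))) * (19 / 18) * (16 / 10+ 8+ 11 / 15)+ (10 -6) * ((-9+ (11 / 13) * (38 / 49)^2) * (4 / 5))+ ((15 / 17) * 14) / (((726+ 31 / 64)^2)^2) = 128383526859971527035396095504448536 / 3893519399160406070136459002625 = 32973.65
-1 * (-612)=612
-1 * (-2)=2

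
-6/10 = -3/5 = -0.60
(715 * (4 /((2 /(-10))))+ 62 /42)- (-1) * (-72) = -301781 /21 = -14370.52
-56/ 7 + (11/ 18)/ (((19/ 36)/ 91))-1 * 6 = 1736/ 19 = 91.37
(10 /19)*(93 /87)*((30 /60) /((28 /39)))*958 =2895555 /7714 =375.36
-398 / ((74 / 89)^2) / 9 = -1576279 / 24642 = -63.97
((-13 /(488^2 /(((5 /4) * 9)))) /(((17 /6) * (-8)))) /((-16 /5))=-8775 /1036402688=-0.00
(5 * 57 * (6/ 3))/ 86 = 285/ 43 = 6.63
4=4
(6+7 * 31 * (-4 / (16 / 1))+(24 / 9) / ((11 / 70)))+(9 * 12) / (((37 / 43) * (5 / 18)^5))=75861.94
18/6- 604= -601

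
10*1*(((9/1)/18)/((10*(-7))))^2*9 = 9/1960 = 0.00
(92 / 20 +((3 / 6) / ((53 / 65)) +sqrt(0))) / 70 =2763 / 37100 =0.07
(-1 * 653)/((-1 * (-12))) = -653/12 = -54.42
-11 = -11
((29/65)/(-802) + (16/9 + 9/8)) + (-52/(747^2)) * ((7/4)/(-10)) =337692886073/116356036680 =2.90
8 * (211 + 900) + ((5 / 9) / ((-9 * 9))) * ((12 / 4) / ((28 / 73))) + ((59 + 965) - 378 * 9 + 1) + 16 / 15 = 221538683 / 34020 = 6512.01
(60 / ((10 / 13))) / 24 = 13 / 4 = 3.25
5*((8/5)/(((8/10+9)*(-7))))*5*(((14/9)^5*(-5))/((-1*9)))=-1568000/531441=-2.95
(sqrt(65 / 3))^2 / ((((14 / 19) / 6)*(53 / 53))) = 1235 / 7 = 176.43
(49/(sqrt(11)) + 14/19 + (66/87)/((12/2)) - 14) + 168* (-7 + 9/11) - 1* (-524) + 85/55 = -869704/1653 + 49* sqrt(11)/11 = -511.36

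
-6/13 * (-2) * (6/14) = 36/91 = 0.40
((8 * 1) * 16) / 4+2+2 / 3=104 / 3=34.67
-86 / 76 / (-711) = 43 / 27018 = 0.00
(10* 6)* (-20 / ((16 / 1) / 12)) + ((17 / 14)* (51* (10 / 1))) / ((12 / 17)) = -635 / 28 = -22.68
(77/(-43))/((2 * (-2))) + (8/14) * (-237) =-162517/1204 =-134.98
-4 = -4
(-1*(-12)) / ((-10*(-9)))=2 / 15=0.13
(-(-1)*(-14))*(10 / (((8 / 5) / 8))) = -700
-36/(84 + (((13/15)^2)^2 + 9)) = -911250/2368343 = -0.38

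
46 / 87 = 0.53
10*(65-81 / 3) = 380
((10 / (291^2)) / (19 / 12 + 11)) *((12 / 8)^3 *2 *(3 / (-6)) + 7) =145 / 4262277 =0.00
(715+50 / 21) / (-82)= -15065 / 1722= -8.75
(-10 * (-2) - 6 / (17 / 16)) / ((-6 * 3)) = -122 / 153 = -0.80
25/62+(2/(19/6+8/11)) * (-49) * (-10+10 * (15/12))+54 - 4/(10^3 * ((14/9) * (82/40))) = -973640231/114326450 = -8.52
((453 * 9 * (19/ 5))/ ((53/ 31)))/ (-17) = -533.04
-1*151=-151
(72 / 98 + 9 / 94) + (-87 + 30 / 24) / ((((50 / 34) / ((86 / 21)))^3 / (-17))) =31481.74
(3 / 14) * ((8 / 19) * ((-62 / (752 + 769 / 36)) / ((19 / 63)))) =-241056 / 10050601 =-0.02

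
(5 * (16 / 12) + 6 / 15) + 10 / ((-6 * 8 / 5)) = 241 / 40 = 6.02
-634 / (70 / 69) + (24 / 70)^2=-765411 / 1225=-624.83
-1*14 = -14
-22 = -22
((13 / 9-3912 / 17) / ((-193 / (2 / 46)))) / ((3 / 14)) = 489818 / 2037501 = 0.24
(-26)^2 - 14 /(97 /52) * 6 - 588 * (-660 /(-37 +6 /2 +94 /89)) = -792711128 /71101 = -11149.09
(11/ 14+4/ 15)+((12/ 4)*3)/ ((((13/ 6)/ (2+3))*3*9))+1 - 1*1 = 4973/ 2730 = 1.82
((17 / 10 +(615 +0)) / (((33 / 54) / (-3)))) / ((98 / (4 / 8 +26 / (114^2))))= -615819 / 39710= -15.51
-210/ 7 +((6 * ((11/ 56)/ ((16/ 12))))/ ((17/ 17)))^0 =-29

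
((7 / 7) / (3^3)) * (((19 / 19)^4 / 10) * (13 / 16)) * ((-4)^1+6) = 13 / 2160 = 0.01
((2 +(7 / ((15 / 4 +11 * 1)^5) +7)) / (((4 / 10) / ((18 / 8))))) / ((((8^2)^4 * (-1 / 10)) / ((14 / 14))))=-1447723318275 / 47977757551886336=-0.00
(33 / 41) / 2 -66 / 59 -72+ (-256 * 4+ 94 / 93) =-492995137 / 449934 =-1095.71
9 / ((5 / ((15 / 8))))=27 / 8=3.38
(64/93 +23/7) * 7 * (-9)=-7761/31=-250.35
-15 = -15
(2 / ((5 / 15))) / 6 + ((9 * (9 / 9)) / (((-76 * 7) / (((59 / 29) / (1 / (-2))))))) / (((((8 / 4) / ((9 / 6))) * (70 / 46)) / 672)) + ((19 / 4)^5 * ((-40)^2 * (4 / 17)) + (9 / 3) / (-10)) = 238764009153 / 262276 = 910354.01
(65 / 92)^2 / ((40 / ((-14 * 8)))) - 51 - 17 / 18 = -2031695 / 38088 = -53.34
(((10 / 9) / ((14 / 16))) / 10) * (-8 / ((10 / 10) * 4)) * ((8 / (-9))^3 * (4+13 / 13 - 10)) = -0.89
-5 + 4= -1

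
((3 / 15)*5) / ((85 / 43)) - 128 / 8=-1317 / 85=-15.49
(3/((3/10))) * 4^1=40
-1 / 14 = -0.07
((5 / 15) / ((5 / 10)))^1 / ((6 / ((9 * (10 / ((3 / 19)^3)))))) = 68590 / 27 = 2540.37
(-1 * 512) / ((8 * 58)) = -32 / 29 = -1.10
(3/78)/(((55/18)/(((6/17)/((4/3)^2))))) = 243/97240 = 0.00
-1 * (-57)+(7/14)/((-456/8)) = 6497/114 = 56.99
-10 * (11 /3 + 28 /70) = -40.67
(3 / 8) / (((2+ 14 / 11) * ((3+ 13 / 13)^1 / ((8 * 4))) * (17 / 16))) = 44 / 51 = 0.86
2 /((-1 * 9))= -2 /9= -0.22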